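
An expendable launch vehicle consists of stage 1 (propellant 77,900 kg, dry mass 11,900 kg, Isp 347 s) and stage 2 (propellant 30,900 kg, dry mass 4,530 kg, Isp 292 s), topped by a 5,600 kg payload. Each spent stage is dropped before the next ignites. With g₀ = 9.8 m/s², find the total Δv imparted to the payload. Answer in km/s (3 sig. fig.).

Δv ≈ 7.08 km/s

Ignition mass of stage 1 = 77,900+11,900 + 30,900+4,530 + 5,600 = 130,830 kg.
Stage 1: m₀ = 130,830 kg, m_f = 130,830 − 77,900 = 52,930 kg; Δv = 347×9.8×ln(2.472) = 3400.6×0.9049 ≈ 3077 m/s.
Stage 2: m₀ = 41,030 kg, m_f = 41,030 − 30,900 = 10,130 kg; Δv = 292×9.8×ln(4.05) = 2861.6×1.3988 ≈ 4003 m/s.
Total Δv = 3077 + 4003 = 7080 m/s.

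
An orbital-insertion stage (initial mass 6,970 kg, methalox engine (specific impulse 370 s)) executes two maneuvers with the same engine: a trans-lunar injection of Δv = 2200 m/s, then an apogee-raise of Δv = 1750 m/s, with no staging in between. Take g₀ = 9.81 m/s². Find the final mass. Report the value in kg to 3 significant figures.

final mass ≈ 2350 kg

v_e = Isp · g₀ = 370 × 9.81 = 3629.7 m/s.
After the first burn: m = 6970 × exp(−2200/3629.7) = 6970 × 0.54547 = 3,801.93 kg.
After the second burn: m = 3,801.93 × exp(−1750/3629.7) = 3,801.93 × 0.61746 = 2,347.54 kg.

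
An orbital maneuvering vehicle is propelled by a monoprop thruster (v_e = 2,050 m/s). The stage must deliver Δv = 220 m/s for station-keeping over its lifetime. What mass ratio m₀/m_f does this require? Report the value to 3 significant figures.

mass ratio ≈ 1.11

m₀/m_f = exp(Δv / v_e) = exp(220 / 2050.0) = exp(0.1073) = 1.1133.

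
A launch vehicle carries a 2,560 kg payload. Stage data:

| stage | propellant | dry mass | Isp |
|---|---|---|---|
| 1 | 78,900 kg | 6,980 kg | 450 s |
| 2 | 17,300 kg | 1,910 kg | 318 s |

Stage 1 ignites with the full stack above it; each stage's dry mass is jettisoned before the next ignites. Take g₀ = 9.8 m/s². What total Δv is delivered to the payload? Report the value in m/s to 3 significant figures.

Ignition mass of stage 1 = 78,900+6,980 + 17,300+1,910 + 2,560 = 107,650 kg.
Stage 1: m₀ = 107,650 kg, m_f = 107,650 − 78,900 = 28,750 kg; Δv = 450×9.8×ln(3.744) = 4410.0×1.3202 ≈ 5822 m/s.
Stage 2: m₀ = 21,770 kg, m_f = 21,770 − 17,300 = 4,470 kg; Δv = 318×9.8×ln(4.87) = 3116.4×1.5831 ≈ 4934 m/s.
Total Δv = 5822 + 4934 = 10756 m/s.

Δv ≈ 10800 m/s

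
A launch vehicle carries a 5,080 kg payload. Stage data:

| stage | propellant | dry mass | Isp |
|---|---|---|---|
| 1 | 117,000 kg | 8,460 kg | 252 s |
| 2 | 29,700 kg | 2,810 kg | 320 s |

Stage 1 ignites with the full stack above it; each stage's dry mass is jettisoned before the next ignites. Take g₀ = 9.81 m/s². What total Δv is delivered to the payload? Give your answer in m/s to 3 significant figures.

Ignition mass of stage 1 = 117,000+8,460 + 29,700+2,810 + 5,080 = 163,050 kg.
Stage 1: m₀ = 163,050 kg, m_f = 163,050 − 117,000 = 46,050 kg; Δv = 252×9.81×ln(3.541) = 2472.1×1.2643 ≈ 3126 m/s.
Stage 2: m₀ = 37,590 kg, m_f = 37,590 − 29,700 = 7,890 kg; Δv = 320×9.81×ln(4.764) = 3139.2×1.5611 ≈ 4901 m/s.
Total Δv = 3126 + 4901 = 8027 m/s.

Δv ≈ 8030 m/s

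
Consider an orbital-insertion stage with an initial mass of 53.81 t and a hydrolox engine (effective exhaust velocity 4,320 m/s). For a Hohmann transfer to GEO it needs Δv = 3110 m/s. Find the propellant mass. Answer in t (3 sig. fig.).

m₀/m_f = exp(Δv / v_e) = exp(3110 / 4320.0) = exp(0.7199) = 2.0542.
m_f = 53.81 / 2.0542 = 26.1951 t, so propellant = m₀ − m_f = 53.81 − 26.1951 = 27.6149 t.

propellant mass ≈ 27.6 t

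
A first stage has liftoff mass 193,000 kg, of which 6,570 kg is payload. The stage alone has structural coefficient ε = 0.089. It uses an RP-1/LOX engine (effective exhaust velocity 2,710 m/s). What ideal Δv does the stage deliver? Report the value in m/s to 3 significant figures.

Δv ≈ 5750 m/s

Stage wet mass = m₀ − payload = 193,000 − 6,570 = 186,430 kg.
Stage dry mass = ε × stage wet mass = 0.089 × 186,430 = 16,592.3 kg.
Burnout mass m_f = stage dry + payload = 16,592.3 + 6,570 = 23,162.3 kg.
Rocket equation: Δv = v_e · ln(193,000/23,162.3) = 2710.0 × ln(8.333) = 2710.0 × 2.1202 ≈ 5746 m/s.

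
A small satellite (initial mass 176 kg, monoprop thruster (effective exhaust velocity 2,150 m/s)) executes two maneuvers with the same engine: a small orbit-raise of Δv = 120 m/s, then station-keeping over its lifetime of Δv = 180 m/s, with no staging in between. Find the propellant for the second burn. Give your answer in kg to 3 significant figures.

propellant for the second burn ≈ 13.4 kg

After the first burn: m = 176 × exp(−120/2150.0) = 176 × 0.94572 = 166.447 kg.
After the second burn: m = 166.447 × exp(−180/2150.0) = 166.447 × 0.91969 = 153.08 kg.
Second-burn propellant = 166.447 − 153.08 = 13.367 kg.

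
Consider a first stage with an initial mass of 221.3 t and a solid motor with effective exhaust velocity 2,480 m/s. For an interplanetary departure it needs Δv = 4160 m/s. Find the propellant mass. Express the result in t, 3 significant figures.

propellant mass ≈ 180 t

m₀/m_f = exp(Δv / v_e) = exp(4160 / 2480.0) = exp(1.6774) = 5.3517.
m_f = 221.3 / 5.3517 = 41.3513 t, so propellant = m₀ − m_f = 221.3 − 41.3513 = 179.9487 t.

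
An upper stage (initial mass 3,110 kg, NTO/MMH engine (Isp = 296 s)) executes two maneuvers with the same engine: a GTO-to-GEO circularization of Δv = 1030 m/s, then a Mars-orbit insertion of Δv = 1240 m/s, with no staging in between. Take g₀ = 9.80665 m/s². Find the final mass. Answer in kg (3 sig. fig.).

v_e = Isp · g₀ = 296 × 9.80665 = 2902.8 m/s.
After the first burn: m = 3110 × exp(−1030/2902.8) = 3110 × 0.70129 = 2,181.01 kg.
After the second burn: m = 2,181.01 × exp(−1240/2902.8) = 2,181.01 × 0.65235 = 1,422.78 kg.

final mass ≈ 1420 kg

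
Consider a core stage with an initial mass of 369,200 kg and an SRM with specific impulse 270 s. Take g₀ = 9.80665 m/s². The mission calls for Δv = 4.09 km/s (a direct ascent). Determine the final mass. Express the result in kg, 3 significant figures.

v_e = Isp · g₀ = 270 × 9.80665 = 2647.8 m/s.
m₀/m_f = exp(Δv / v_e) = exp(4090 / 2647.8) = exp(1.5447) = 4.6865.
m_f = m₀ / 4.6865 = 369,200 / 4.6865 = 78,779.5 kg.

final mass ≈ 78800 kg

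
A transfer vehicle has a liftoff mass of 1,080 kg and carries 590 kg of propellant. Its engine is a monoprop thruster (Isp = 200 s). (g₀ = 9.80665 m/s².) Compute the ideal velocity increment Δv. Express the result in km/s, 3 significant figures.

Δv ≈ 1.55 km/s

v_e = Isp · g₀ = 200 × 9.80665 = 1961.3 m/s.
m_f = m₀ − m_prop = 1,080 − 590 = 490 kg.
Δv = v_e · ln(m₀/m_f) = 1961.3 × ln(2.204) = 1961.3 × 0.7903 ≈ 1550.1 m/s.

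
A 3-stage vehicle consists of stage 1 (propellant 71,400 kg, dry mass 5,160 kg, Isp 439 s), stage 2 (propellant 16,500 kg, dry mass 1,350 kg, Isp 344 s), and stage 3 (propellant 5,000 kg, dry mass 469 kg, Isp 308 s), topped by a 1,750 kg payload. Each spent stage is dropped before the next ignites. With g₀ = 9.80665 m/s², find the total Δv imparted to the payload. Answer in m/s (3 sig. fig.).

Δv ≈ 12400 m/s

Ignition mass of stage 1 = 71,400+5,160 + 16,500+1,350 + 5,000+469 + 1,750 = 101,629 kg.
Stage 1: m₀ = 101,629 kg, m_f = 101,629 − 71,400 = 30,229 kg; Δv = 439×9.80665×ln(3.362) = 4305.1×1.2125 ≈ 5220 m/s.
Stage 2: m₀ = 25,069 kg, m_f = 25,069 − 16,500 = 8,569 kg; Δv = 344×9.80665×ln(2.926) = 3373.5×1.0735 ≈ 3621 m/s.
Stage 3: m₀ = 7,219 kg, m_f = 7,219 − 5,000 = 2,219 kg; Δv = 308×9.80665×ln(3.253) = 3020.4×1.1797 ≈ 3563 m/s.
Total Δv = 5220 + 3621 + 3563 = 12404 m/s.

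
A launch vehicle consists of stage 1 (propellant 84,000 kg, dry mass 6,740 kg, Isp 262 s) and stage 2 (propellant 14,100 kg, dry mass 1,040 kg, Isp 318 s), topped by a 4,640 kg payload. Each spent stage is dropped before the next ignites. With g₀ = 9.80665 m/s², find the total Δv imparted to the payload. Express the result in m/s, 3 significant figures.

Δv ≈ 7560 m/s

Ignition mass of stage 1 = 84,000+6,740 + 14,100+1,040 + 4,640 = 110,520 kg.
Stage 1: m₀ = 110,520 kg, m_f = 110,520 − 84,000 = 26,520 kg; Δv = 262×9.80665×ln(4.167) = 2569.3×1.4273 ≈ 3667 m/s.
Stage 2: m₀ = 19,780 kg, m_f = 19,780 − 14,100 = 5,680 kg; Δv = 318×9.80665×ln(3.482) = 3118.5×1.2477 ≈ 3891 m/s.
Total Δv = 3667 + 3891 = 7558 m/s.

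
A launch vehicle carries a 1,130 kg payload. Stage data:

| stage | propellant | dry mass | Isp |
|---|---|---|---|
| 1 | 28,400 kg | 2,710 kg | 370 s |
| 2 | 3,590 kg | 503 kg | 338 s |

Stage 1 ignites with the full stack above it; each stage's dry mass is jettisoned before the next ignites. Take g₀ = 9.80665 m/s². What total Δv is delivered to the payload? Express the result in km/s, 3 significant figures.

Ignition mass of stage 1 = 28,400+2,710 + 3,590+503 + 1,130 = 36,333 kg.
Stage 1: m₀ = 36,333 kg, m_f = 36,333 − 28,400 = 7,933 kg; Δv = 370×9.80665×ln(4.58) = 3628.5×1.5217 ≈ 5521 m/s.
Stage 2: m₀ = 5,223 kg, m_f = 5,223 − 3,590 = 1,633 kg; Δv = 338×9.80665×ln(3.198) = 3314.6×1.1627 ≈ 3854 m/s.
Total Δv = 5521 + 3854 = 9375 m/s.

Δv ≈ 9.38 km/s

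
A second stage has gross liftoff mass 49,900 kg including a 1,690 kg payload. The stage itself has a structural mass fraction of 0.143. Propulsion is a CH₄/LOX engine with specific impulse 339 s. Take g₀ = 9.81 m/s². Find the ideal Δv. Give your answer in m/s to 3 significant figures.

Δv ≈ 5850 m/s

Stage wet mass = m₀ − payload = 49,900 − 1,690 = 48,210 kg.
Stage dry mass = ε × stage wet mass = 0.143 × 48,210 = 6,894.03 kg.
Burnout mass m_f = stage dry + payload = 6,894.03 + 1,690 = 8,584.03 kg.
v_e = Isp · g₀ = 339 × 9.81 = 3325.6 m/s.
Δv = v_e · ln(49,900/8,584.03) = 3325.6 × ln(5.813) = 3325.6 × 1.7601 ≈ 5853 m/s.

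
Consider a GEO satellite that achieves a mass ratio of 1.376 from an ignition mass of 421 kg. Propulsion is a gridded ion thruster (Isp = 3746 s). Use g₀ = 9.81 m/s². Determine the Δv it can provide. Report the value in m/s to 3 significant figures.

v_e = Isp · g₀ = 3746 × 9.81 = 36748.3 m/s.
Using Δv = v_e ln(m₀/m_f): Δv = v_e · ln(1.376) = 36748.3 × 0.3192 ≈ 11729.3 m/s.

Δv ≈ 11700 m/s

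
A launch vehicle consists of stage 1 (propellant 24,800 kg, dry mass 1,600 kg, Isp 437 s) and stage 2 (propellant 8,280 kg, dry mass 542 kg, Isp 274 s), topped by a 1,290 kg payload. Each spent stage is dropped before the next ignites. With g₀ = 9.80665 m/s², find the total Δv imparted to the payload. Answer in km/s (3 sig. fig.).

Δv ≈ 9.46 km/s

Ignition mass of stage 1 = 24,800+1,600 + 8,280+542 + 1,290 = 36,512 kg.
Stage 1: m₀ = 36,512 kg, m_f = 36,512 − 24,800 = 11,712 kg; Δv = 437×9.80665×ln(3.117) = 4285.5×1.1370 ≈ 4873 m/s.
Stage 2: m₀ = 10,112 kg, m_f = 10,112 − 8,280 = 1,832 kg; Δv = 274×9.80665×ln(5.52) = 2687.0×1.7083 ≈ 4590 m/s.
Total Δv = 4873 + 4590 = 9463 m/s.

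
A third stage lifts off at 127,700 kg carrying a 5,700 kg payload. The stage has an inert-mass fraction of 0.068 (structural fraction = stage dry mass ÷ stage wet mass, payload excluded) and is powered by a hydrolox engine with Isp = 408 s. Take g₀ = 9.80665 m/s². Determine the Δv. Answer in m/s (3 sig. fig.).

Δv ≈ 8850 m/s

Stage wet mass = m₀ − payload = 127,700 − 5,700 = 122,000 kg.
Stage dry mass = ε × stage wet mass = 0.068 × 122,000 = 8,296 kg.
Burnout mass m_f = stage dry + payload = 8,296 + 5,700 = 13,996 kg.
v_e = Isp · g₀ = 408 × 9.80665 = 4001.1 m/s.
Using Δv = v_e ln(m₀/m_f): Δv = v_e · ln(127,700/13,996) = 4001.1 × ln(9.124) = 4001.1 × 2.2109 ≈ 8846 m/s.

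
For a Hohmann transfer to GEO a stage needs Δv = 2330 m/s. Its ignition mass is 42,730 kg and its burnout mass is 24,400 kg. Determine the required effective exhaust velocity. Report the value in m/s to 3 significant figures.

ln(m₀/m_f) = ln(42730/24400) = ln(1.751) = 0.5603.
By the Tsiolkovsky rocket equation, v_e = Δv / ln(m₀/m_f) = 2330 / 0.5603 = 4158.4 m/s.

v_e ≈ 4160 m/s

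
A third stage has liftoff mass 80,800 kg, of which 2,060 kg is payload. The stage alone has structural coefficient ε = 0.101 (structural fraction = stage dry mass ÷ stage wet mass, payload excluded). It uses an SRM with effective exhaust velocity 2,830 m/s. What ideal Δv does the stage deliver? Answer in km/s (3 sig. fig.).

Stage wet mass = m₀ − payload = 80,800 − 2,060 = 78,740 kg.
Stage dry mass = ε × stage wet mass = 0.101 × 78,740 = 7,952.74 kg.
Burnout mass m_f = stage dry + payload = 7,952.74 + 2,060 = 10,012.74 kg.
Using Δv = v_e ln(m₀/m_f): Δv = v_e · ln(80,800/10,012.74) = 2830.0 × ln(8.07) = 2830.0 × 2.0881 ≈ 5909 m/s.

Δv ≈ 5.91 km/s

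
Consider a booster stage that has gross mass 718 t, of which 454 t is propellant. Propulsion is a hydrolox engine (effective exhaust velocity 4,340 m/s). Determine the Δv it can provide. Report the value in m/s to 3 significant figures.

Δv ≈ 4340 m/s

m_f = m₀ − m_prop = 718 − 454 = 264 t.
From the ideal rocket equation, Δv = v_e · ln(m₀/m_f) = 4340.0 × ln(2.72) = 4340.0 × 1.0005 ≈ 4342.3 m/s.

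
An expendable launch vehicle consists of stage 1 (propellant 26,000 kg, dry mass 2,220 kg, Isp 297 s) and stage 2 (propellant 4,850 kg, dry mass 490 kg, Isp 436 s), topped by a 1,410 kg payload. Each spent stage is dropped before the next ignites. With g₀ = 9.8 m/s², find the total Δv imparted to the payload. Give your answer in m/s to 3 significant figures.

Δv ≈ 9380 m/s

Ignition mass of stage 1 = 26,000+2,220 + 4,850+490 + 1,410 = 34,970 kg.
Stage 1: m₀ = 34,970 kg, m_f = 34,970 − 26,000 = 8,970 kg; Δv = 297×9.8×ln(3.899) = 2910.6×1.3606 ≈ 3960 m/s.
Stage 2: m₀ = 6,750 kg, m_f = 6,750 − 4,850 = 1,900 kg; Δv = 436×9.8×ln(3.553) = 4272.8×1.2677 ≈ 5417 m/s.
Total Δv = 3960 + 5417 = 9377 m/s.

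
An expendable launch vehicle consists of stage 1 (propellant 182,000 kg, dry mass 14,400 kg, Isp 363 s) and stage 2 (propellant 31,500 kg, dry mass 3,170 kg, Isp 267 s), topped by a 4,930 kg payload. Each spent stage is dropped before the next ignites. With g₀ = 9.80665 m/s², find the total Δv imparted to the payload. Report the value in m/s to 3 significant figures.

Δv ≈ 9410 m/s

Ignition mass of stage 1 = 182,000+14,400 + 31,500+3,170 + 4,930 = 236,000 kg.
Stage 1: m₀ = 236,000 kg, m_f = 236,000 − 182,000 = 54,000 kg; Δv = 363×9.80665×ln(4.37) = 3559.8×1.4748 ≈ 5250 m/s.
Stage 2: m₀ = 39,600 kg, m_f = 39,600 − 31,500 = 8,100 kg; Δv = 267×9.80665×ln(4.889) = 2618.4×1.5870 ≈ 4155 m/s.
Total Δv = 5250 + 4155 = 9405 m/s.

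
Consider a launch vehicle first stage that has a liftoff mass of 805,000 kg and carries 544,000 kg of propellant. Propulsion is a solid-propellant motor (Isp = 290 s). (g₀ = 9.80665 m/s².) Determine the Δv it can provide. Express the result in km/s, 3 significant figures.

Δv ≈ 3.20 km/s

v_e = Isp · g₀ = 290 × 9.80665 = 2843.9 m/s.
m_f = m₀ − m_prop = 805,000 − 544,000 = 261,000 kg.
Δv = v_e · ln(m₀/m_f) = 2843.9 × ln(3.084) = 2843.9 × 1.1263 ≈ 3203.2 m/s.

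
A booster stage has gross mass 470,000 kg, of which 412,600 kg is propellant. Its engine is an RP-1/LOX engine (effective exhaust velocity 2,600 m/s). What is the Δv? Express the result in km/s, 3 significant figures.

Δv ≈ 5.47 km/s

m_f = m₀ − m_prop = 470,000 − 412,600 = 57,400 kg.
Δv = v_e · ln(m₀/m_f) = 2600.0 × ln(8.188) = 2600.0 × 2.1027 ≈ 5467.0 m/s.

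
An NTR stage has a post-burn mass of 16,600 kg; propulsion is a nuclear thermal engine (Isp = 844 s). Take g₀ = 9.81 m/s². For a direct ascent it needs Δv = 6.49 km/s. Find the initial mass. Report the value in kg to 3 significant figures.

v_e = Isp · g₀ = 844 × 9.81 = 8279.6 m/s.
m₀/m_f = exp(Δv / v_e) = exp(6490 / 8279.6) = exp(0.7839) = 2.1899.
m₀ = m_f × 2.1899 = 16,600 × 2.1899 = 36,352.3 kg.

initial mass ≈ 36400 kg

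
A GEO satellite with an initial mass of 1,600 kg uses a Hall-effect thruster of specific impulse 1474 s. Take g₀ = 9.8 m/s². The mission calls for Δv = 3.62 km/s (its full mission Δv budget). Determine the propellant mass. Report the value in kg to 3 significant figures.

v_e = Isp · g₀ = 1474 × 9.8 = 14445.2 m/s.
By the Tsiolkovsky rocket equation, m₀/m_f = exp(Δv / v_e) = exp(3620 / 14445.2) = exp(0.2506) = 1.2848.
m_f = 1,600 / 1.2848 = 1,245.33 kg, so propellant = m₀ − m_f = 1,600 − 1,245.33 = 354.67 kg.

propellant mass ≈ 355 kg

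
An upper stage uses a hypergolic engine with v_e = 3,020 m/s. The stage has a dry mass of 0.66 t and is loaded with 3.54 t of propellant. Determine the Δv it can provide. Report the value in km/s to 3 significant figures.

m₀ = m_dry + m_prop = 0.66 + 3.54 = 4.2 t.
Rocket equation: Δv = v_e · ln(m₀/m_f) = 3020.0 × ln(6.364) = 3020.0 × 1.8506 ≈ 5588.8 m/s.

Δv ≈ 5.59 km/s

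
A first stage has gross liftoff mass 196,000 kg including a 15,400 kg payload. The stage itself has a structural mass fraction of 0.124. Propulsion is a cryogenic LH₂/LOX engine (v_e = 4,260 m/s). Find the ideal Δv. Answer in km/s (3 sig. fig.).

Stage wet mass = m₀ − payload = 196,000 − 15,400 = 180,600 kg.
Stage dry mass = ε × stage wet mass = 0.124 × 180,600 = 22,394.4 kg.
Burnout mass m_f = stage dry + payload = 22,394.4 + 15,400 = 37,794.4 kg.
By the Tsiolkovsky rocket equation, Δv = v_e · ln(196,000/37,794.4) = 4260.0 × ln(5.186) = 4260.0 × 1.6460 ≈ 7012 m/s.

Δv ≈ 7.01 km/s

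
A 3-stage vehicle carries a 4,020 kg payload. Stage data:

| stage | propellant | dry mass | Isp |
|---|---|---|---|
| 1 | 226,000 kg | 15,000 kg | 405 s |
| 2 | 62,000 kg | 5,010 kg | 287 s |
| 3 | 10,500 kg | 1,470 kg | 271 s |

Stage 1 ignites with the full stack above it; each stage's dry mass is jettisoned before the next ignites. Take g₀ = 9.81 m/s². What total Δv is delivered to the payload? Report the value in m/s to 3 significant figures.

Ignition mass of stage 1 = 226,000+15,000 + 62,000+5,010 + 10,500+1,470 + 4,020 = 324,000 kg.
Stage 1: m₀ = 324,000 kg, m_f = 324,000 − 226,000 = 98,000 kg; Δv = 405×9.81×ln(3.306) = 3973.1×1.1958 ≈ 4751 m/s.
Stage 2: m₀ = 83,000 kg, m_f = 83,000 − 62,000 = 21,000 kg; Δv = 287×9.81×ln(3.952) = 2815.5×1.3743 ≈ 3869 m/s.
Stage 3: m₀ = 15,990 kg, m_f = 15,990 − 10,500 = 5,490 kg; Δv = 271×9.81×ln(2.913) = 2658.5×1.0690 ≈ 2842 m/s.
Total Δv = 4751 + 3869 + 2842 = 11462 m/s.

Δv ≈ 11500 m/s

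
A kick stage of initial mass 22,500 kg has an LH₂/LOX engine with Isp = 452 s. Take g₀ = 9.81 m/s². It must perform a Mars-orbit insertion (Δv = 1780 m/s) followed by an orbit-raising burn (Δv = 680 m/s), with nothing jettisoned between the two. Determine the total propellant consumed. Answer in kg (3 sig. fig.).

total propellant consumed ≈ 9580 kg

v_e = Isp · g₀ = 452 × 9.81 = 4434.1 m/s.
After the first burn: m = 22500 × exp(−1780/4434.1) = 22500 × 0.66936 = 15,060.6 kg.
After the second burn: m = 15,060.6 × exp(−680/4434.1) = 15,060.6 × 0.85782 = 12,919.3 kg.
Total propellant = m₀ − m_final = 22500 − 12,919.3 = 9,580.7 kg.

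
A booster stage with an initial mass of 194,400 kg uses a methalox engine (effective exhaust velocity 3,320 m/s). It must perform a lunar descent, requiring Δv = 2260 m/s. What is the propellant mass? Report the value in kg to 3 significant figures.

propellant mass ≈ 96000 kg

m₀/m_f = exp(Δv / v_e) = exp(2260 / 3320.0) = exp(0.6807) = 1.9753.
m_f = 194,400 / 1.9753 = 98,415.4 kg, so propellant = m₀ − m_f = 194,400 − 98,415.4 = 95,984.6 kg.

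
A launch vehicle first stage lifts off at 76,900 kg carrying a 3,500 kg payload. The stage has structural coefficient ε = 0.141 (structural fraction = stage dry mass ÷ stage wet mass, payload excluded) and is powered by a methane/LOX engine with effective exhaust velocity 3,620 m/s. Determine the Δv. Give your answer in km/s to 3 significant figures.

Stage wet mass = m₀ − payload = 76,900 − 3,500 = 73,400 kg.
Stage dry mass = ε × stage wet mass = 0.141 × 73,400 = 10,349.4 kg.
Burnout mass m_f = stage dry + payload = 10,349.4 + 3,500 = 13,849.4 kg.
Δv = v_e · ln(76,900/13,849.4) = 3620.0 × ln(5.553) = 3620.0 × 1.7143 ≈ 6206 m/s.

Δv ≈ 6.21 km/s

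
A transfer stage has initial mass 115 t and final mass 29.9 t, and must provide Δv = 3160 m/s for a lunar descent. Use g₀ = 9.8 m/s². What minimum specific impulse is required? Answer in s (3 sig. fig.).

ln(m₀/m_f) = ln(115000/29900) = ln(3.846) = 1.3471.
Using Δv = v_e ln(m₀/m_f): v_e = Δv / ln(m₀/m_f) = 3160 / 1.3471 = 2345.8 m/s.
Isp = v_e / g₀ = 2345.8 / 9.8 = 239.4 s.

Isp ≈ 239 s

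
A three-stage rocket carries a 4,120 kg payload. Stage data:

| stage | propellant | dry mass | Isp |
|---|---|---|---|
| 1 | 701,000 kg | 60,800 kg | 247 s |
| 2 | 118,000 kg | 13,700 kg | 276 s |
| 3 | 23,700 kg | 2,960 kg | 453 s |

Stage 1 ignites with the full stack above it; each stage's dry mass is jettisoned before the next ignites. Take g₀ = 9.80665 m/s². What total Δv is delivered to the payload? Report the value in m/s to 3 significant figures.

Ignition mass of stage 1 = 701,000+60,800 + 118,000+13,700 + 23,700+2,960 + 4,120 = 924,280 kg.
Stage 1: m₀ = 924,280 kg, m_f = 924,280 − 701,000 = 223,280 kg; Δv = 247×9.80665×ln(4.14) = 2422.2×1.4206 ≈ 3441 m/s.
Stage 2: m₀ = 162,480 kg, m_f = 162,480 − 118,000 = 44,480 kg; Δv = 276×9.80665×ln(3.653) = 2706.6×1.2955 ≈ 3506 m/s.
Stage 3: m₀ = 30,780 kg, m_f = 30,780 − 23,700 = 7,080 kg; Δv = 453×9.80665×ln(4.347) = 4442.4×1.4696 ≈ 6529 m/s.
Total Δv = 3441 + 3506 + 6529 = 13476 m/s.

Δv ≈ 13500 m/s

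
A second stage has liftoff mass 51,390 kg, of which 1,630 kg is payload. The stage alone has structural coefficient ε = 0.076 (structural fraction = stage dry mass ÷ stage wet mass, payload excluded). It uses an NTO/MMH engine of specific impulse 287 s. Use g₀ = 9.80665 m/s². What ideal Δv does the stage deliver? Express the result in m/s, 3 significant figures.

Δv ≈ 6340 m/s

Stage wet mass = m₀ − payload = 51,390 − 1,630 = 49,760 kg.
Stage dry mass = ε × stage wet mass = 0.076 × 49,760 = 3,781.76 kg.
Burnout mass m_f = stage dry + payload = 3,781.76 + 1,630 = 5,411.76 kg.
v_e = Isp · g₀ = 287 × 9.80665 = 2814.5 m/s.
Using Δv = v_e ln(m₀/m_f): Δv = v_e · ln(51,390/5,411.76) = 2814.5 × ln(9.496) = 2814.5 × 2.2509 ≈ 6335 m/s.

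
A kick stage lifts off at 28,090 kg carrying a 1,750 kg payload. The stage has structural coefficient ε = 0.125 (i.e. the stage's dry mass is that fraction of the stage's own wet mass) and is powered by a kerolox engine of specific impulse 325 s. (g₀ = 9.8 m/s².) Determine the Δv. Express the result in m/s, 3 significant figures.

Stage wet mass = m₀ − payload = 28,090 − 1,750 = 26,340 kg.
Stage dry mass = ε × stage wet mass = 0.125 × 26,340 = 3,292.5 kg.
Burnout mass m_f = stage dry + payload = 3,292.5 + 1,750 = 5,042.5 kg.
v_e = Isp · g₀ = 325 × 9.8 = 3185.0 m/s.
By the Tsiolkovsky rocket equation, Δv = v_e · ln(28,090/5,042.5) = 3185.0 × ln(5.571) = 3185.0 × 1.7175 ≈ 5470 m/s.

Δv ≈ 5470 m/s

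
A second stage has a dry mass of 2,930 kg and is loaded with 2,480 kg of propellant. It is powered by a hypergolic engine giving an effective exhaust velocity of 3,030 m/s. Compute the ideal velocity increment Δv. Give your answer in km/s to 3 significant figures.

Δv ≈ 1.86 km/s

m₀ = m_dry + m_prop = 2,930 + 2,480 = 5,410 kg.
Δv = v_e · ln(m₀/m_f) = 3030.0 × ln(1.846) = 3030.0 × 0.6132 ≈ 1858.1 m/s.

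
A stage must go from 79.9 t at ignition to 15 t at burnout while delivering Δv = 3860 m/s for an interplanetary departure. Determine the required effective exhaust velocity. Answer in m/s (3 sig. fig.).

v_e ≈ 2310 m/s

ln(m₀/m_f) = ln(79900/15000) = ln(5.327) = 1.6727.
From the ideal rocket equation, v_e = Δv / ln(m₀/m_f) = 3860 / 1.6727 = 2307.6 m/s.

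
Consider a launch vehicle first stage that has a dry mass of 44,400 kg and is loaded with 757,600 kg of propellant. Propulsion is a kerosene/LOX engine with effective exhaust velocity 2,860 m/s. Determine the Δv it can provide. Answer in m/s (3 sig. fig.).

m₀ = m_dry + m_prop = 44,400 + 757,600 = 802,000 kg.
Δv = v_e · ln(m₀/m_f) = 2860.0 × ln(18.06) = 2860.0 × 2.8939 ≈ 8276.5 m/s.

Δv ≈ 8280 m/s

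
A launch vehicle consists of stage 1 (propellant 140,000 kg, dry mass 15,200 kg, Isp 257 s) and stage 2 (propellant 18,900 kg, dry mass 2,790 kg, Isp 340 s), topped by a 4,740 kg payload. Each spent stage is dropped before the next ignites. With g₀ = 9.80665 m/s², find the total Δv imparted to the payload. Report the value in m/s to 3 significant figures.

Ignition mass of stage 1 = 140,000+15,200 + 18,900+2,790 + 4,740 = 181,630 kg.
Stage 1: m₀ = 181,630 kg, m_f = 181,630 − 140,000 = 41,630 kg; Δv = 257×9.80665×ln(4.363) = 2520.3×1.4732 ≈ 3713 m/s.
Stage 2: m₀ = 26,430 kg, m_f = 26,430 − 18,900 = 7,530 kg; Δv = 340×9.80665×ln(3.51) = 3334.3×1.2556 ≈ 4187 m/s.
Total Δv = 3713 + 4187 = 7900 m/s.

Δv ≈ 7900 m/s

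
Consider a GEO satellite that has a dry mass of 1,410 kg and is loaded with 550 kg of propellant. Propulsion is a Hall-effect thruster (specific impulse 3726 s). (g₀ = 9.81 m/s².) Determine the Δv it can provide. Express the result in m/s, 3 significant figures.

Δv ≈ 12000 m/s

v_e = Isp · g₀ = 3726 × 9.81 = 36552.1 m/s.
m₀ = m_dry + m_prop = 1,410 + 550 = 1,960 kg.
Δv = v_e · ln(m₀/m_f) = 36552.1 × ln(1.39) = 36552.1 × 0.3294 ≈ 12038.6 m/s.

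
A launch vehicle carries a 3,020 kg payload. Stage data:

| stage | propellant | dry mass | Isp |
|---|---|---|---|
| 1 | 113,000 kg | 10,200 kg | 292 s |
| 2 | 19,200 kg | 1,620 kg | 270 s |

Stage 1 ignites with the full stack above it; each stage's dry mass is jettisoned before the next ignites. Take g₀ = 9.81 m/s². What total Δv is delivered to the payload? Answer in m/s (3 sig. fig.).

Ignition mass of stage 1 = 113,000+10,200 + 19,200+1,620 + 3,020 = 147,040 kg.
Stage 1: m₀ = 147,040 kg, m_f = 147,040 − 113,000 = 34,040 kg; Δv = 292×9.81×ln(4.32) = 2864.5×1.4632 ≈ 4191 m/s.
Stage 2: m₀ = 23,840 kg, m_f = 23,840 − 19,200 = 4,640 kg; Δv = 270×9.81×ln(5.138) = 2648.7×1.6367 ≈ 4335 m/s.
Total Δv = 4191 + 4335 = 8526 m/s.

Δv ≈ 8530 m/s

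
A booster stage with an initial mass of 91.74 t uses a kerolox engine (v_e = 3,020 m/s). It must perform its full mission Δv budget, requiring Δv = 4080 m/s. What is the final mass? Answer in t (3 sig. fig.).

m₀/m_f = exp(Δv / v_e) = exp(4080 / 3020.0) = exp(1.3510) = 3.8613.
m_f = m₀ / 3.8613 = 91.74 / 3.8613 = 23.7588 t.

final mass ≈ 23.8 t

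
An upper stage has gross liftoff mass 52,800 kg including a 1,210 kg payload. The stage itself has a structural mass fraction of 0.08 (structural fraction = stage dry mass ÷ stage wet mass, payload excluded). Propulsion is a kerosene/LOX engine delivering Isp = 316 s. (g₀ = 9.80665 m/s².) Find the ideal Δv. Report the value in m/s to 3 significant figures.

Δv ≈ 7100 m/s

Stage wet mass = m₀ − payload = 52,800 − 1,210 = 51,590 kg.
Stage dry mass = ε × stage wet mass = 0.08 × 51,590 = 4,127.2 kg.
Burnout mass m_f = stage dry + payload = 4,127.2 + 1,210 = 5,337.2 kg.
v_e = Isp · g₀ = 316 × 9.80665 = 3098.9 m/s.
Δv = v_e · ln(52,800/5,337.2) = 3098.9 × ln(9.893) = 3098.9 × 2.2918 ≈ 7102 m/s.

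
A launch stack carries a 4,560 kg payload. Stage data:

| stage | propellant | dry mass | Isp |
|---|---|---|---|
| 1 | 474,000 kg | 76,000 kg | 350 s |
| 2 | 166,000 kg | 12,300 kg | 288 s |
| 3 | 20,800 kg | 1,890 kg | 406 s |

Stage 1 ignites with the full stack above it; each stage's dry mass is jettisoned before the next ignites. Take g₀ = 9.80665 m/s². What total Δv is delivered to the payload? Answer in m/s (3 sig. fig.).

Δv ≈ 13800 m/s

Ignition mass of stage 1 = 474,000+76,000 + 166,000+12,300 + 20,800+1,890 + 4,560 = 755,550 kg.
Stage 1: m₀ = 755,550 kg, m_f = 755,550 − 474,000 = 281,550 kg; Δv = 350×9.80665×ln(2.684) = 3432.3×0.9871 ≈ 3388 m/s.
Stage 2: m₀ = 205,550 kg, m_f = 205,550 − 166,000 = 39,550 kg; Δv = 288×9.80665×ln(5.197) = 2824.3×1.6481 ≈ 4655 m/s.
Stage 3: m₀ = 27,250 kg, m_f = 27,250 − 20,800 = 6,450 kg; Δv = 406×9.80665×ln(4.225) = 3981.5×1.4410 ≈ 5737 m/s.
Total Δv = 3388 + 4655 + 5737 = 13780 m/s.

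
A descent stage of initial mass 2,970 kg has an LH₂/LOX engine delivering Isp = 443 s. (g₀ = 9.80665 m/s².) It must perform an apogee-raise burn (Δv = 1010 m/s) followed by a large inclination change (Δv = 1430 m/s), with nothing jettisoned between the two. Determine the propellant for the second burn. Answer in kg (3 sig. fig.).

propellant for the second burn ≈ 660 kg

v_e = Isp · g₀ = 443 × 9.80665 = 4344.3 m/s.
After the first burn: m = 2970 × exp(−1010/4344.3) = 2970 × 0.79256 = 2,353.9 kg.
After the second burn: m = 2,353.9 × exp(−1430/4344.3) = 2,353.9 × 0.71953 = 1,693.7 kg.
Second-burn propellant = 2,353.9 − 1,693.7 = 660.2 kg.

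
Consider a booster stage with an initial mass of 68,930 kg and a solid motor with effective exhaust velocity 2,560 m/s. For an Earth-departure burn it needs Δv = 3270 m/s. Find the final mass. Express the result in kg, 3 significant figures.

From the ideal rocket equation, m₀/m_f = exp(Δv / v_e) = exp(3270 / 2560.0) = exp(1.2773) = 3.5871.
m_f = m₀ / 3.5871 = 68,930 / 3.5871 = 19,216.1 kg.

final mass ≈ 19200 kg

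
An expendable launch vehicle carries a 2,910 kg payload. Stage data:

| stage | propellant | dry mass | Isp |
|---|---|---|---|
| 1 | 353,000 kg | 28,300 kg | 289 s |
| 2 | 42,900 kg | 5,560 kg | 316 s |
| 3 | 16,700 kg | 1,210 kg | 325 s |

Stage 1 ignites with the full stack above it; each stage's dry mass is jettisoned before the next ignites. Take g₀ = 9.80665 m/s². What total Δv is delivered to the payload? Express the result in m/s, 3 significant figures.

Δv ≈ 12500 m/s

Ignition mass of stage 1 = 353,000+28,300 + 42,900+5,560 + 16,700+1,210 + 2,910 = 450,580 kg.
Stage 1: m₀ = 450,580 kg, m_f = 450,580 − 353,000 = 97,580 kg; Δv = 289×9.80665×ln(4.618) = 2834.1×1.5299 ≈ 4336 m/s.
Stage 2: m₀ = 69,280 kg, m_f = 69,280 − 42,900 = 26,380 kg; Δv = 316×9.80665×ln(2.626) = 3098.9×0.9656 ≈ 2992 m/s.
Stage 3: m₀ = 20,820 kg, m_f = 20,820 − 16,700 = 4,120 kg; Δv = 325×9.80665×ln(5.053) = 3187.2×1.6201 ≈ 5163 m/s.
Total Δv = 4336 + 2992 + 5163 = 12491 m/s.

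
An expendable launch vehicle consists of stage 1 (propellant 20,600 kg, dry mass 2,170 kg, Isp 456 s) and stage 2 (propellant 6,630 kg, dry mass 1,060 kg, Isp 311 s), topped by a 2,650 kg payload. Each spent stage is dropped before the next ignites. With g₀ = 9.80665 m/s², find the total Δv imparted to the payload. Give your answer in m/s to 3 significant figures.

Δv ≈ 7480 m/s

Ignition mass of stage 1 = 20,600+2,170 + 6,630+1,060 + 2,650 = 33,110 kg.
Stage 1: m₀ = 33,110 kg, m_f = 33,110 − 20,600 = 12,510 kg; Δv = 456×9.80665×ln(2.647) = 4471.8×0.9733 ≈ 4352 m/s.
Stage 2: m₀ = 10,340 kg, m_f = 10,340 − 6,630 = 3,710 kg; Δv = 311×9.80665×ln(2.787) = 3049.9×1.0250 ≈ 3126 m/s.
Total Δv = 4352 + 3126 = 7478 m/s.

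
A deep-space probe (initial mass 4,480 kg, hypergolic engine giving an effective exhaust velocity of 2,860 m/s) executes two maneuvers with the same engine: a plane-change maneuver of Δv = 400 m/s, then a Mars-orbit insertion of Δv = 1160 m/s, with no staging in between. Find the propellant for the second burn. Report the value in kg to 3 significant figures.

propellant for the second burn ≈ 1300 kg

After the first burn: m = 4480 × exp(−400/2860.0) = 4480 × 0.86948 = 3,895.27 kg.
After the second burn: m = 3,895.27 × exp(−1160/2860.0) = 3,895.27 × 0.66658 = 2,596.51 kg.
Second-burn propellant = 3,895.27 − 2,596.51 = 1,298.76 kg.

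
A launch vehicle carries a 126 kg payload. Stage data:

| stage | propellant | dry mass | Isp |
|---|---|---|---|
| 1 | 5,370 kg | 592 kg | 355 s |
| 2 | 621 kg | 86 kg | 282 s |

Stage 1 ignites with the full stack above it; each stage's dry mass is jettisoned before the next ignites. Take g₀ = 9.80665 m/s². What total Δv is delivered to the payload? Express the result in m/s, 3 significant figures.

Δv ≈ 9220 m/s

Ignition mass of stage 1 = 5,370+592 + 621+86 + 126 = 6,795 kg.
Stage 1: m₀ = 6,795 kg, m_f = 6,795 − 5,370 = 1,425 kg; Δv = 355×9.80665×ln(4.768) = 3481.4×1.5620 ≈ 5438 m/s.
Stage 2: m₀ = 833 kg, m_f = 833 − 621 = 212 kg; Δv = 282×9.80665×ln(3.929) = 2765.5×1.3684 ≈ 3784 m/s.
Total Δv = 5438 + 3784 = 9222 m/s.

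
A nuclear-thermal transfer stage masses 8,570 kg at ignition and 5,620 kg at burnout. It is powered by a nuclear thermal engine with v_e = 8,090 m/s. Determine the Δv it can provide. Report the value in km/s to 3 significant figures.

By the Tsiolkovsky rocket equation, Δv = v_e · ln(m₀/m_f) = 8090.0 × ln(1.525) = 8090.0 × 0.4219 ≈ 3413.5 m/s.

Δv ≈ 3.41 km/s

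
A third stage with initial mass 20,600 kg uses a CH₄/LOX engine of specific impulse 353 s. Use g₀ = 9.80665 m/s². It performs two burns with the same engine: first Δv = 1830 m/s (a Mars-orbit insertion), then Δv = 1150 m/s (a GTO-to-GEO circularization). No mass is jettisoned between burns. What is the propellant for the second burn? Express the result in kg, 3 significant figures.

v_e = Isp · g₀ = 353 × 9.80665 = 3461.7 m/s.
After the first burn: m = 20600 × exp(−1830/3461.7) = 20600 × 0.58941 = 12,141.8 kg.
After the second burn: m = 12,141.8 × exp(−1150/3461.7) = 12,141.8 × 0.71734 = 8,709.8 kg.
Second-burn propellant = 12,141.8 − 8,709.8 = 3,432 kg.

propellant for the second burn ≈ 3430 kg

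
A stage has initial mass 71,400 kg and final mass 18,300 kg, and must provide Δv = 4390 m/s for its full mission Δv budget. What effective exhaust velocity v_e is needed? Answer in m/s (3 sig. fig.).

ln(m₀/m_f) = ln(71400/18300) = ln(3.902) = 1.3614.
Rocket equation: v_e = Δv / ln(m₀/m_f) = 4390 / 1.3614 = 3224.6 m/s.

v_e ≈ 3220 m/s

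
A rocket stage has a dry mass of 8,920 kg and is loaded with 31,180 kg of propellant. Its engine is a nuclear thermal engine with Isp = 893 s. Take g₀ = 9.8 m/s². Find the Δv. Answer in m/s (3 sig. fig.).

Δv ≈ 13200 m/s

v_e = Isp · g₀ = 893 × 9.8 = 8751.4 m/s.
m₀ = m_dry + m_prop = 8,920 + 31,180 = 40,100 kg.
Rocket equation: Δv = v_e · ln(m₀/m_f) = 8751.4 × ln(4.496) = 8751.4 × 1.5031 ≈ 13154.1 m/s.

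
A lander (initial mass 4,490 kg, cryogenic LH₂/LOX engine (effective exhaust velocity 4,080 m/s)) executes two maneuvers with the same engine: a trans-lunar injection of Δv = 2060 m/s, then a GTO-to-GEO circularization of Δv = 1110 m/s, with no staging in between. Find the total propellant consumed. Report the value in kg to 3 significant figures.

total propellant consumed ≈ 2430 kg

After the first burn: m = 4490 × exp(−2060/4080.0) = 4490 × 0.60356 = 2,709.98 kg.
After the second burn: m = 2,709.98 × exp(−1110/4080.0) = 2,709.98 × 0.76181 = 2,064.49 kg.
Total propellant = m₀ − m_final = 4490 − 2,064.49 = 2,425.51 kg.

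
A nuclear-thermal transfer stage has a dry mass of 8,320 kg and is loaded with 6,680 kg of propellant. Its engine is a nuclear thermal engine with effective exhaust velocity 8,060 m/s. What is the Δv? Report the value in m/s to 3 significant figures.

m₀ = m_dry + m_prop = 8,320 + 6,680 = 15,000 kg.
From the ideal rocket equation, Δv = v_e · ln(m₀/m_f) = 8060.0 × ln(1.803) = 8060.0 × 0.5894 ≈ 4750.5 m/s.

Δv ≈ 4750 m/s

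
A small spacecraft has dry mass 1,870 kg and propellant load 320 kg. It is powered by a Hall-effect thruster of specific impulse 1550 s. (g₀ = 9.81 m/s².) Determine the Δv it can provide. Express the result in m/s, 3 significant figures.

v_e = Isp · g₀ = 1550 × 9.81 = 15205.5 m/s.
m₀ = m_dry + m_prop = 1,870 + 320 = 2,190 kg.
Δv = v_e · ln(m₀/m_f) = 15205.5 × ln(1.171) = 15205.5 × 0.1580 ≈ 2401.9 m/s.

Δv ≈ 2400 m/s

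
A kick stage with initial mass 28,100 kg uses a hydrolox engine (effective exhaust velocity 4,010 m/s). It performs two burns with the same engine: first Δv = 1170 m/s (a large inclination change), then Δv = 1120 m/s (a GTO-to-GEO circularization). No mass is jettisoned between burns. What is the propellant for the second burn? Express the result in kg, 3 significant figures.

propellant for the second burn ≈ 5110 kg

After the first burn: m = 28100 × exp(−1170/4010.0) = 28100 × 0.74694 = 20,989 kg.
After the second burn: m = 20,989 × exp(−1120/4010.0) = 20,989 × 0.75631 = 15,874.2 kg.
Second-burn propellant = 20,989 − 15,874.2 = 5,114.8 kg.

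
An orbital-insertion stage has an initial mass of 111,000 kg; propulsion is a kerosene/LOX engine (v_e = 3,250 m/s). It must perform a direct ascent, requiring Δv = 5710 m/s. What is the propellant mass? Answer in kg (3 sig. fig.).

propellant mass ≈ 91800 kg

By the Tsiolkovsky rocket equation, m₀/m_f = exp(Δv / v_e) = exp(5710 / 3250.0) = exp(1.7569) = 5.7946.
m_f = 111,000 / 5.7946 = 19,155.8 kg, so propellant = m₀ − m_f = 111,000 − 19,155.8 = 91,844.2 kg.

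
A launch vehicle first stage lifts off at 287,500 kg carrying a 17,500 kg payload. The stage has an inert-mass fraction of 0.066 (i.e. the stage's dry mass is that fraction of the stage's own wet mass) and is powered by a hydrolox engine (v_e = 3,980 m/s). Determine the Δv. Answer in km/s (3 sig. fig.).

Δv ≈ 8.35 km/s

Stage wet mass = m₀ − payload = 287,500 − 17,500 = 270,000 kg.
Stage dry mass = ε × stage wet mass = 0.066 × 270,000 = 17,820 kg.
Burnout mass m_f = stage dry + payload = 17,820 + 17,500 = 35,320 kg.
From the ideal rocket equation, Δv = v_e · ln(287,500/35,320) = 3980.0 × ln(8.14) = 3980.0 × 2.0968 ≈ 8345 m/s.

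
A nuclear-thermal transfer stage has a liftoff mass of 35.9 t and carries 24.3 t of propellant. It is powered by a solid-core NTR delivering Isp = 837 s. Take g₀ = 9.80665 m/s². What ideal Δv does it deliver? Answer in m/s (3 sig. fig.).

v_e = Isp · g₀ = 837 × 9.80665 = 8208.2 m/s.
m_f = m₀ − m_prop = 35.9 − 24.3 = 11.6 t.
By the Tsiolkovsky rocket equation, Δv = v_e · ln(m₀/m_f) = 8208.2 × ln(3.095) = 8208.2 × 1.1297 ≈ 9273.0 m/s.

Δv ≈ 9270 m/s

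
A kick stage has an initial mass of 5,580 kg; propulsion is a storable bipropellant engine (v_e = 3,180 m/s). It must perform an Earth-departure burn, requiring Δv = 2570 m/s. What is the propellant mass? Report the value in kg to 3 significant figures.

m₀/m_f = exp(Δv / v_e) = exp(2570 / 3180.0) = exp(0.8082) = 2.2438.
m_f = 5,580 / 2.2438 = 2,486.85 kg, so propellant = m₀ − m_f = 5,580 − 2,486.85 = 3,093.15 kg.

propellant mass ≈ 3090 kg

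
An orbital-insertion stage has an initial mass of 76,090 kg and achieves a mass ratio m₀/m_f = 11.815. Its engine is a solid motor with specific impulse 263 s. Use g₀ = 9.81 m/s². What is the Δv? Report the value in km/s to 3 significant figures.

Δv ≈ 6.37 km/s

v_e = Isp · g₀ = 263 × 9.81 = 2580.0 m/s.
Rocket equation: Δv = v_e · ln(11.815) = 2580.0 × 2.4694 ≈ 6371.0 m/s.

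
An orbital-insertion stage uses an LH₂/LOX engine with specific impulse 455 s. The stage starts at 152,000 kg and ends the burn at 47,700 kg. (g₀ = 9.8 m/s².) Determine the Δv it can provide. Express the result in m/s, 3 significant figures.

Δv ≈ 5170 m/s

v_e = Isp · g₀ = 455 × 9.8 = 4459.0 m/s.
From the ideal rocket equation, Δv = v_e · ln(m₀/m_f) = 4459.0 × ln(3.187) = 4459.0 × 1.1589 ≈ 5167.8 m/s.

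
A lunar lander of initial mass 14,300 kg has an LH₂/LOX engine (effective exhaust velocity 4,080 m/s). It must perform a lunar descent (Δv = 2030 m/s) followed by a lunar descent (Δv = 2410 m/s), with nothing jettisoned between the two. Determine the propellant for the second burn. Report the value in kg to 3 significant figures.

propellant for the second burn ≈ 3880 kg

After the first burn: m = 14300 × exp(−2030/4080.0) = 14300 × 0.60802 = 8,694.69 kg.
After the second burn: m = 8,694.69 × exp(−2410/4080.0) = 8,694.69 × 0.55395 = 4,816.42 kg.
Second-burn propellant = 8,694.69 − 4,816.42 = 3,878.27 kg.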